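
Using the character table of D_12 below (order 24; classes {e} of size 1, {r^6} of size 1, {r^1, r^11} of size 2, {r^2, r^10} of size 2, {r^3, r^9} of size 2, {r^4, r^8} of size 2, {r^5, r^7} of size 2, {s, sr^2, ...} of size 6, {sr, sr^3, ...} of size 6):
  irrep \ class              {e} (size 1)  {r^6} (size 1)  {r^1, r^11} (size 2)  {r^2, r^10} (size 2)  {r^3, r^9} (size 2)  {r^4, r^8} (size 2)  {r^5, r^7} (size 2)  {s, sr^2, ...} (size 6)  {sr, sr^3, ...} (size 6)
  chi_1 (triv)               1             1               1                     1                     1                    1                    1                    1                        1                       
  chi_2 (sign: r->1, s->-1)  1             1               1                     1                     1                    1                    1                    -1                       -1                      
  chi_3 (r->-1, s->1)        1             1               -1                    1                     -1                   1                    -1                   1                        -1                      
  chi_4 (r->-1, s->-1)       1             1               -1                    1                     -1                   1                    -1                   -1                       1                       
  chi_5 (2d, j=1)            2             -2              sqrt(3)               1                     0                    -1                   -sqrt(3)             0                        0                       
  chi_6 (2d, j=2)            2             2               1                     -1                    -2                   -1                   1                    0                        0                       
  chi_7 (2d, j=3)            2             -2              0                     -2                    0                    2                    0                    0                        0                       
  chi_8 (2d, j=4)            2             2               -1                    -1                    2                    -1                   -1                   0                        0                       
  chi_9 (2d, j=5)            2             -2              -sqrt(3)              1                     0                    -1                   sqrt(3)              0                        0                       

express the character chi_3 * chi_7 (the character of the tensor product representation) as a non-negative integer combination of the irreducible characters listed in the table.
chi_3 tensor chi_7 = chi_7 (all other irreducibles have multiplicity 0).

Why: The character of a tensor product is the pointwise product (chi_3 * chi_7)(C) = chi_3(C) * chi_7(C):
  {e}: (1)*(2), {r^6}: (1)*(-2), {r^1, r^11}: (-1)*(0), {r^2, r^10}: (1)*(-2), {r^3, r^9}: (-1)*(0), {r^4, r^8}: (1)*(2), {r^5, r^7}: (-1)*(0), {s, sr^2, ...}: (1)*(0), {sr, sr^3, ...}: (-1)*(0)
so (chi_3 * chi_7) takes values
  {e} -> 2, {r^6} -> -2, {r^1, r^11} -> 0, {r^2, r^10} -> -2, {r^3, r^9} -> 0, {r^4, r^8} -> 2, {r^5, r^7} -> 0, {s, sr^2, ...} -> 0, {sr, sr^3, ...} -> 0.
Now take the inner product of this character with each irreducible chi from the table, <chi_3*chi_7, chi> = (1/24) sum_C |C| (chi_3*chi_7)(C) conj(chi(C)):
  <chi_3*chi_7, chi_1> = (1/24)[1*(2)*conj(1) + 1*(-2)*conj(1) + 2*(0)*conj(1) + 2*(-2)*conj(1) + 2*(0)*conj(1) + 2*(2)*conj(1) + 2*(0)*conj(1) + 6*(0)*conj(1) + 6*(0)*conj(1)]
      = (1/24)[(2) + (-2) + (0) + (-4) + (0) + (4) + (0) + (0) + (0)] = 0/24 = 0
  <chi_3*chi_7, chi_2> = (1/24)[1*(2)*conj(1) + 1*(-2)*conj(1) + 2*(0)*conj(1) + 2*(-2)*conj(1) + 2*(0)*conj(1) + 2*(2)*conj(1) + 2*(0)*conj(1) + 6*(0)*conj(-1) + 6*(0)*conj(-1)]
      = (1/24)[(2) + (-2) + (0) + (-4) + (0) + (4) + (0) + (0) + (0)] = 0/24 = 0
  <chi_3*chi_7, chi_3> = (1/24)[1*(2)*conj(1) + 1*(-2)*conj(1) + 2*(0)*conj(-1) + 2*(-2)*conj(1) + 2*(0)*conj(-1) + 2*(2)*conj(1) + 2*(0)*conj(-1) + 6*(0)*conj(1) + 6*(0)*conj(-1)]
      = (1/24)[(2) + (-2) + (0) + (-4) + (0) + (4) + (0) + (0) + (0)] = 0/24 = 0
  <chi_3*chi_7, chi_4> = (1/24)[1*(2)*conj(1) + 1*(-2)*conj(1) + 2*(0)*conj(-1) + 2*(-2)*conj(1) + 2*(0)*conj(-1) + 2*(2)*conj(1) + 2*(0)*conj(-1) + 6*(0)*conj(-1) + 6*(0)*conj(1)]
      = (1/24)[(2) + (-2) + (0) + (-4) + (0) + (4) + (0) + (0) + (0)] = 0/24 = 0
  <chi_3*chi_7, chi_5> = (1/24)[1*(2)*conj(2) + 1*(-2)*conj(-2) + 2*(0)*conj(sqrt(3)) + 2*(-2)*conj(1) + 2*(0)*conj(0) + 2*(2)*conj(-1) + 2*(0)*conj(-sqrt(3)) + 6*(0)*conj(0) + 6*(0)*conj(0)]
      = (1/24)[(4) + (4) + (0) + (-4) + (0) + (-4) + (0) + (0) + (0)] = 0/24 = 0
  <chi_3*chi_7, chi_6> = (1/24)[1*(2)*conj(2) + 1*(-2)*conj(2) + 2*(0)*conj(1) + 2*(-2)*conj(-1) + 2*(0)*conj(-2) + 2*(2)*conj(-1) + 2*(0)*conj(1) + 6*(0)*conj(0) + 6*(0)*conj(0)]
      = (1/24)[(4) + (-4) + (0) + (4) + (0) + (-4) + (0) + (0) + (0)] = 0/24 = 0
  <chi_3*chi_7, chi_7> = (1/24)[1*(2)*conj(2) + 1*(-2)*conj(-2) + 2*(0)*conj(0) + 2*(-2)*conj(-2) + 2*(0)*conj(0) + 2*(2)*conj(2) + 2*(0)*conj(0) + 6*(0)*conj(0) + 6*(0)*conj(0)]
      = (1/24)[(4) + (4) + (0) + (8) + (0) + (8) + (0) + (0) + (0)] = 24/24 = 1
  <chi_3*chi_7, chi_8> = (1/24)[1*(2)*conj(2) + 1*(-2)*conj(2) + 2*(0)*conj(-1) + 2*(-2)*conj(-1) + 2*(0)*conj(2) + 2*(2)*conj(-1) + 2*(0)*conj(-1) + 6*(0)*conj(0) + 6*(0)*conj(0)]
      = (1/24)[(4) + (-4) + (0) + (4) + (0) + (-4) + (0) + (0) + (0)] = 0/24 = 0
  <chi_3*chi_7, chi_9> = (1/24)[1*(2)*conj(2) + 1*(-2)*conj(-2) + 2*(0)*conj(-sqrt(3)) + 2*(-2)*conj(1) + 2*(0)*conj(0) + 2*(2)*conj(-1) + 2*(0)*conj(sqrt(3)) + 6*(0)*conj(0) + 6*(0)*conj(0)]
      = (1/24)[(4) + (4) + (0) + (-4) + (0) + (-4) + (0) + (0) + (0)] = 0/24 = 0
Hence the multiplicities are chi_7: 1. Dimension check: dim(chi_3)*dim(chi_7) = 1*2 = 2 and sum (mult * dim) = 1*2 = 2.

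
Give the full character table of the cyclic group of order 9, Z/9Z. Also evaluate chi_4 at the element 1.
Character table of Z/9Z (irreps indexed chi_0,...,chi_8 with chi_k(m) = zeta_9^(k*m), zeta_9 = exp(2*pi*i/9)):
  irrep \ class  {0} (size 1)  {1} (size 1)    {2} (size 1)    {3} (size 1)    {4} (size 1)    {5} (size 1)    {6} (size 1)    {7} (size 1)    {8} (size 1)  
  chi_0          1             1               1               1               1               1               1               1               1             
  chi_1          1             exp(2*I*pi/9)   exp(4*I*pi/9)   exp(2*I*pi/3)   exp(8*I*pi/9)   exp(-8*I*pi/9)  exp(-2*I*pi/3)  exp(-4*I*pi/9)  exp(-2*I*pi/9)
  chi_2          1             exp(4*I*pi/9)   exp(8*I*pi/9)   exp(-2*I*pi/3)  exp(-2*I*pi/9)  exp(2*I*pi/9)   exp(2*I*pi/3)   exp(-8*I*pi/9)  exp(-4*I*pi/9)
  chi_3          1             exp(2*I*pi/3)   exp(-2*I*pi/3)  1               exp(2*I*pi/3)   exp(-2*I*pi/3)  1               exp(2*I*pi/3)   exp(-2*I*pi/3)
  chi_4          1             exp(8*I*pi/9)   exp(-2*I*pi/9)  exp(2*I*pi/3)   exp(-4*I*pi/9)  exp(4*I*pi/9)   exp(-2*I*pi/3)  exp(2*I*pi/9)   exp(-8*I*pi/9)
  chi_5          1             exp(-8*I*pi/9)  exp(2*I*pi/9)   exp(-2*I*pi/3)  exp(4*I*pi/9)   exp(-4*I*pi/9)  exp(2*I*pi/3)   exp(-2*I*pi/9)  exp(8*I*pi/9) 
  chi_6          1             exp(-2*I*pi/3)  exp(2*I*pi/3)   1               exp(-2*I*pi/3)  exp(2*I*pi/3)   1               exp(-2*I*pi/3)  exp(2*I*pi/3) 
  chi_7          1             exp(-4*I*pi/9)  exp(-8*I*pi/9)  exp(2*I*pi/3)   exp(2*I*pi/9)   exp(-2*I*pi/9)  exp(-2*I*pi/3)  exp(8*I*pi/9)   exp(4*I*pi/9) 
  chi_8          1             exp(-2*I*pi/9)  exp(-4*I*pi/9)  exp(-2*I*pi/3)  exp(-8*I*pi/9)  exp(8*I*pi/9)   exp(2*I*pi/3)   exp(4*I*pi/9)   exp(2*I*pi/9) 

Spot check: chi_4(1) = zeta_9^(4*1) = zeta_9^4 = exp(8*I*pi/9).

Z/9Z is abelian, so all 9 irreducible complex representations are 1-dimensional. They are given by chi_k(m) = zeta_9^(k*m) for k = 0,...,8. Row orthogonality: sum_m chi_k(m) conj(chi_l(m)) = 9 * [k = l].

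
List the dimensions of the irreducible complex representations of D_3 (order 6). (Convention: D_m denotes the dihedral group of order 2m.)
Dimensions: 1, 1, 2

Why: There are 3 irreducibles (= number of conjugacy classes). Their dimensions d_i satisfy sum d_i^2 = |G| = 6: 1 + 1 + 4 = 6.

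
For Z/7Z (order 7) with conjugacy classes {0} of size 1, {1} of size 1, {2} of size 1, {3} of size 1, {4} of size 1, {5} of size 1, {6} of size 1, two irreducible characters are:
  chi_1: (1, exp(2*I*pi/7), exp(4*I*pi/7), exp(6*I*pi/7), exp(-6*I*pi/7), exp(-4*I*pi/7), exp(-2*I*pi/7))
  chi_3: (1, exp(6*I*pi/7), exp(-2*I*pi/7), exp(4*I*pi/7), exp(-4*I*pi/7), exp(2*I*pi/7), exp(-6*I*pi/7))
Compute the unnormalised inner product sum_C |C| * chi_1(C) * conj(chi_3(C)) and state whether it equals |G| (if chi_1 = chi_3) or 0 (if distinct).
Sum = 0; so <chi_1, chi_3> = 0 (distinct irreducibles are orthogonal).

Proof sketch: Compute term by term over conjugacy classes (|C| * chi_1(C) * conj(chi_3(C))):
  1*(1)*conj(1) + 1*(exp(2*I*pi/7))*conj(exp(6*I*pi/7)) + 1*(exp(4*I*pi/7))*conj(exp(-2*I*pi/7)) + 1*(exp(6*I*pi/7))*conj(exp(4*I*pi/7)) + 1*(exp(-6*I*pi/7))*conj(exp(-4*I*pi/7)) + 1*(exp(-4*I*pi/7))*conj(exp(2*I*pi/7)) + 1*(exp(-2*I*pi/7))*conj(exp(-6*I*pi/7))
  = (1) + (exp(-4*I*pi/7)) + (exp(6*I*pi/7)) + (exp(2*I*pi/7)) + (exp(-2*I*pi/7)) + (exp(-6*I*pi/7)) + (exp(4*I*pi/7))
  = 0.
(Exp terms are combined using exp(i*s)*conj(exp(i*t)) = exp(i*(s-t)), and sums of them are collapsed using the identity that for every m > 1 the m distinct m-th roots of unity sum to 0, e.g. 1 + exp(2*I*pi/3) + exp(-2*I*pi/3) = 0.)
Dividing by |G| = 7 gives 0/7 = 0, matching the row-orthogonality relation <chi_1, chi_3> = [chi_1 = chi_3].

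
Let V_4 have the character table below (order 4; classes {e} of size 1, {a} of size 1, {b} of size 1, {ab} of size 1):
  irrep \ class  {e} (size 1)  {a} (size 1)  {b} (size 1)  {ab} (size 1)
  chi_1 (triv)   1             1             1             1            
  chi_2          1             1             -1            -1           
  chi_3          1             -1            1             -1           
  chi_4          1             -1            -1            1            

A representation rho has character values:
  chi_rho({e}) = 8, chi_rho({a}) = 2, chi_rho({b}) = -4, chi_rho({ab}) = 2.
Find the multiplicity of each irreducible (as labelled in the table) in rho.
Multiplicities: chi_1: 2, chi_2: 3, chi_3: 0, chi_4: 3.

Justification: Use <chi_rho, chi> = (1/|G|) sum_C |C| * chi_rho(C) * conj(chi(C)) with |G| = 4 for each irreducible chi in the table:
  <chi_rho, chi_1> = (1/4)[1*(8)*conj(1) + 1*(2)*conj(1) + 1*(-4)*conj(1) + 1*(2)*conj(1)]
      = (1/4)[(8) + (2) + (-4) + (2)] = 8/4 = 2
  <chi_rho, chi_2> = (1/4)[1*(8)*conj(1) + 1*(2)*conj(1) + 1*(-4)*conj(-1) + 1*(2)*conj(-1)]
      = (1/4)[(8) + (2) + (4) + (-2)] = 12/4 = 3
  <chi_rho, chi_3> = (1/4)[1*(8)*conj(1) + 1*(2)*conj(-1) + 1*(-4)*conj(1) + 1*(2)*conj(-1)]
      = (1/4)[(8) + (-2) + (-4) + (-2)] = 0/4 = 0
  <chi_rho, chi_4> = (1/4)[1*(8)*conj(1) + 1*(2)*conj(-1) + 1*(-4)*conj(-1) + 1*(2)*conj(1)]
      = (1/4)[(8) + (-2) + (4) + (2)] = 12/4 = 3
Dimension check: dim(rho) = sum (mult * dim) = 2*1 + 3*1 + 0*1 + 3*1 = 8 = chi_rho(e) = 8.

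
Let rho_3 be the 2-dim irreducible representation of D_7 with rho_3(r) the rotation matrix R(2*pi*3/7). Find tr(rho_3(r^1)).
chi_{rho_3}(r^1) = 2*cos(2*pi*3*1/7) = -2*cos(pi/7)

Solution. rho_3(r^1) is rotation by angle 2*pi*3*1/7, whose trace is 2*cos(2*pi*3*1/7) = -2*cos(pi/7).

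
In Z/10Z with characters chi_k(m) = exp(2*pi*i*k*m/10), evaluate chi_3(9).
chi_3(9) = zeta_10^27 = exp(-3*I*pi/5)

Reasoning: chi_3(9) = zeta_10^(3*9) = zeta_10^27. Since zeta_10^10 = 1, this equals zeta_10^7 = exp(2*pi*i*7/10) = exp(-3*I*pi/5).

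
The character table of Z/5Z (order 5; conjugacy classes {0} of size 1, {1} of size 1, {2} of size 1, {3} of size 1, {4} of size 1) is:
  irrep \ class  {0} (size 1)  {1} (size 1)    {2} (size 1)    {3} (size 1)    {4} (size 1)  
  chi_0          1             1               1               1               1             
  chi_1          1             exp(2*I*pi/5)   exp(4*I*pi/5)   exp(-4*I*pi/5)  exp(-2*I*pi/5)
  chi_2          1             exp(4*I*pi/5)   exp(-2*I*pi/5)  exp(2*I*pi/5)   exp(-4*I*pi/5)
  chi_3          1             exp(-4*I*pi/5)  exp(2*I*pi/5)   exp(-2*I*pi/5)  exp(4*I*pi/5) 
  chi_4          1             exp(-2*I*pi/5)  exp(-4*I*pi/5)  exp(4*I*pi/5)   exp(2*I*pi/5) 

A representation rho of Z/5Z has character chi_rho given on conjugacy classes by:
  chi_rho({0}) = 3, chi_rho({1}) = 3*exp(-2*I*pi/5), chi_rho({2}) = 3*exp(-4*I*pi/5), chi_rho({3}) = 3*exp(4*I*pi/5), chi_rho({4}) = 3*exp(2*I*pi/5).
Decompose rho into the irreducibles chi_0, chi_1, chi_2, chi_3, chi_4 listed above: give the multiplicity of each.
Multiplicities: chi_0: 0, chi_1: 0, chi_2: 0, chi_3: 0, chi_4: 3.

Working: Use <chi_rho, chi> = (1/|G|) sum_C |C| * chi_rho(C) * conj(chi(C)) with |G| = 5 for each irreducible chi in the table:
  <chi_rho, chi_0> = (1/5)[1*(3)*conj(1) + 1*(3*exp(-2*I*pi/5))*conj(1) + 1*(3*exp(-4*I*pi/5))*conj(1) + 1*(3*exp(4*I*pi/5))*conj(1) + 1*(3*exp(2*I*pi/5))*conj(1)]
      = (1/5)[(3) + (3*exp(-2*I*pi/5)) + (3*exp(-4*I*pi/5)) + (3*exp(4*I*pi/5)) + (3*exp(2*I*pi/5))] = 0/5 = 0
  <chi_rho, chi_1> = (1/5)[1*(3)*conj(1) + 1*(3*exp(-2*I*pi/5))*conj(exp(2*I*pi/5)) + 1*(3*exp(-4*I*pi/5))*conj(exp(4*I*pi/5)) + 1*(3*exp(4*I*pi/5))*conj(exp(-4*I*pi/5)) + 1*(3*exp(2*I*pi/5))*conj(exp(-2*I*pi/5))]
      = (1/5)[(3) + (3*exp(-4*I*pi/5)) + (3*exp(2*I*pi/5)) + (3*exp(-2*I*pi/5)) + (3*exp(4*I*pi/5))] = 0/5 = 0
  <chi_rho, chi_2> = (1/5)[1*(3)*conj(1) + 1*(3*exp(-2*I*pi/5))*conj(exp(4*I*pi/5)) + 1*(3*exp(-4*I*pi/5))*conj(exp(-2*I*pi/5)) + 1*(3*exp(4*I*pi/5))*conj(exp(2*I*pi/5)) + 1*(3*exp(2*I*pi/5))*conj(exp(-4*I*pi/5))]
      = (1/5)[(3) + (3*exp(4*I*pi/5)) + (3*exp(-2*I*pi/5)) + (3*exp(2*I*pi/5)) + (3*exp(-4*I*pi/5))] = 0/5 = 0
  <chi_rho, chi_3> = (1/5)[1*(3)*conj(1) + 1*(3*exp(-2*I*pi/5))*conj(exp(-4*I*pi/5)) + 1*(3*exp(-4*I*pi/5))*conj(exp(2*I*pi/5)) + 1*(3*exp(4*I*pi/5))*conj(exp(-2*I*pi/5)) + 1*(3*exp(2*I*pi/5))*conj(exp(4*I*pi/5))]
      = (1/5)[(3) + (3*exp(2*I*pi/5)) + (3*exp(4*I*pi/5)) + (3*exp(-4*I*pi/5)) + (3*exp(-2*I*pi/5))] = 0/5 = 0
  <chi_rho, chi_4> = (1/5)[1*(3)*conj(1) + 1*(3*exp(-2*I*pi/5))*conj(exp(-2*I*pi/5)) + 1*(3*exp(-4*I*pi/5))*conj(exp(-4*I*pi/5)) + 1*(3*exp(4*I*pi/5))*conj(exp(4*I*pi/5)) + 1*(3*exp(2*I*pi/5))*conj(exp(2*I*pi/5))]
      = (1/5)[(3) + (3) + (3) + (3) + (3)] = 15/5 = 3
(Exp terms are combined using exp(i*s)*conj(exp(i*t)) = exp(i*(s-t)), and sums of them are collapsed using the identity that for every m > 1 the m distinct m-th roots of unity sum to 0, e.g. 1 + exp(2*I*pi/3) + exp(-2*I*pi/3) = 0.)
Dimension check: dim(rho) = sum (mult * dim) = 0*1 + 0*1 + 0*1 + 0*1 + 3*1 = 3 = chi_rho(e) = 3.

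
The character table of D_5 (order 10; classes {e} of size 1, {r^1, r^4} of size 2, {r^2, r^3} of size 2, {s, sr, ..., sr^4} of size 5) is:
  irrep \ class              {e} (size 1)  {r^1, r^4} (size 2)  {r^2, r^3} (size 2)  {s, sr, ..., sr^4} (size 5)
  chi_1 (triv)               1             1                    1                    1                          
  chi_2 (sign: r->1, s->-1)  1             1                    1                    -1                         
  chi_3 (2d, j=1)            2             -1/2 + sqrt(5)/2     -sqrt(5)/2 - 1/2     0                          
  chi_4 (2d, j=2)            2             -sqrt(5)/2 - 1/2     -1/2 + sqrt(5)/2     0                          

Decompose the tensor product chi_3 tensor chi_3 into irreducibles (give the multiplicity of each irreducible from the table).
chi_3 tensor chi_3 = chi_1 + chi_2 + chi_4 (all other irreducibles have multiplicity 0).

Justification: The character of a tensor product is the pointwise product (chi_3 * chi_3)(C) = chi_3(C) * chi_3(C):
  {e}: (2)*(2), {r^1, r^4}: (-1/2 + sqrt(5)/2)*(-1/2 + sqrt(5)/2), {r^2, r^3}: (-sqrt(5)/2 - 1/2)*(-sqrt(5)/2 - 1/2), {s, sr, ..., sr^4}: (0)*(0)
so (chi_3 * chi_3) takes values
  {e} -> 4, {r^1, r^4} -> 3/2 - sqrt(5)/2, {r^2, r^3} -> sqrt(5)/2 + 3/2, {s, sr, ..., sr^4} -> 0.
Now take the inner product of this character with each irreducible chi from the table, <chi_3*chi_3, chi> = (1/10) sum_C |C| (chi_3*chi_3)(C) conj(chi(C)):
  <chi_3*chi_3, chi_1> = (1/10)[1*(4)*conj(1) + 2*(3/2 - sqrt(5)/2)*conj(1) + 2*(sqrt(5)/2 + 3/2)*conj(1) + 5*(0)*conj(1)]
      = (1/10)[(4) + (3 - sqrt(5)) + (sqrt(5) + 3) + (0)] = 10/10 = 1
  <chi_3*chi_3, chi_2> = (1/10)[1*(4)*conj(1) + 2*(3/2 - sqrt(5)/2)*conj(1) + 2*(sqrt(5)/2 + 3/2)*conj(1) + 5*(0)*conj(-1)]
      = (1/10)[(4) + (3 - sqrt(5)) + (sqrt(5) + 3) + (0)] = 10/10 = 1
  <chi_3*chi_3, chi_3> = (1/10)[1*(4)*conj(2) + 2*(3/2 - sqrt(5)/2)*conj(-1/2 + sqrt(5)/2) + 2*(sqrt(5)/2 + 3/2)*conj(-sqrt(5)/2 - 1/2) + 5*(0)*conj(0)]
      = (1/10)[(8) + (-4 + 2*sqrt(5)) + (-2*sqrt(5) - 4) + (0)] = 0/10 = 0
  <chi_3*chi_3, chi_4> = (1/10)[1*(4)*conj(2) + 2*(3/2 - sqrt(5)/2)*conj(-sqrt(5)/2 - 1/2) + 2*(sqrt(5)/2 + 3/2)*conj(-1/2 + sqrt(5)/2) + 5*(0)*conj(0)]
      = (1/10)[(8) + (1 - sqrt(5)) + (1 + sqrt(5)) + (0)] = 10/10 = 1
Hence the multiplicities are chi_1: 1, chi_2: 1, chi_4: 1. Dimension check: dim(chi_3)*dim(chi_3) = 2*2 = 4 and sum (mult * dim) = 1*1 + 1*1 + 1*2 = 4.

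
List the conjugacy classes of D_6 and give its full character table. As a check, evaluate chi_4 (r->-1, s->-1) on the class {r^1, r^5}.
Conjugacy classes: {e} of size 1, {r^3} of size 1, {r^1, r^5} of size 2, {r^2, r^4} of size 2, {s, sr^2, ...} of size 3, {sr, sr^3, ...} of size 3.
Character table:
  irrep \ class              {e} (size 1)  {r^3} (size 1)  {r^1, r^5} (size 2)  {r^2, r^4} (size 2)  {s, sr^2, ...} (size 3)  {sr, sr^3, ...} (size 3)
  chi_1 (triv)               1             1               1                    1                    1                        1                       
  chi_2 (sign: r->1, s->-1)  1             1               1                    1                    -1                       -1                      
  chi_3 (r->-1, s->1)        1             -1              -1                   1                    1                        -1                      
  chi_4 (r->-1, s->-1)       1             -1              -1                   1                    -1                       1                       
  chi_5 (2d, j=1)            2             -2              1                    -1                   0                        0                       
  chi_6 (2d, j=2)            2             2               -1                   -1                   0                        0                       

Spot check: chi_4 (r->-1, s->-1) on {r^1, r^5} = -1.

Why: D_6 has order 2*6 = 12 with 6 conjugacy classes, hence 6 irreducibles. Sum of squared dims 1 + 1 + 1 + 1 + 4 + 4 = 12 = |G|. Linear characters come from the abelianisation; the 2-dimensional irreps have character r^k -> 2*cos(2*pi*j*k/6), reflections -> 0.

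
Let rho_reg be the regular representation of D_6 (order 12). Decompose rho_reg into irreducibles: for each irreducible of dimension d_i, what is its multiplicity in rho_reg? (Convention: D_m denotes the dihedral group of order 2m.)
Each irreducible V_i of dimension d_i appears with multiplicity d_i, i.e. rho_reg = (direct sum over all irreducibles V_i) d_i V_i. The irreducible dimensions for D_6 are 1, 1, 1, 1, 2, 2: 4 irreducibles of dimension 1, each with multiplicity 1; 2 irreducibles of dimension 2, each with multiplicity 2. Total dimension 4*1*1 + 2*2*2 = 12 = |G|.

Why: General theorem: in the regular representation of a finite group G, each irreducible appears with multiplicity equal to its dimension. Check: dim(rho_reg) = sum d_i^2 = 1 + 1 + 1 + 1 + 4 + 4 = 12 = |G|.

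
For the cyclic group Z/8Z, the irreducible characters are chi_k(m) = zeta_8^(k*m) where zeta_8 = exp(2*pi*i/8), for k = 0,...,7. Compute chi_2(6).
chi_2(6) = zeta_8^12 = -1

Working: chi_2(6) = zeta_8^(2*6) = zeta_8^12. Since zeta_8^8 = 1, this equals zeta_8^4 = exp(2*pi*i*4/8) = -1.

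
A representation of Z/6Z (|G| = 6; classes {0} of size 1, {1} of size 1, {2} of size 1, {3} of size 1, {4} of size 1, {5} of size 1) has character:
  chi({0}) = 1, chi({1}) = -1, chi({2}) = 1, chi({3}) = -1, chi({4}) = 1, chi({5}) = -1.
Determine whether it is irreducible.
Irreducible: <chi, chi> = 1.

Explanation: <chi, chi> = (1/|G|) sum_C |C| * |chi(C)|^2 = (1/6)[1*|1|^2 + 1*|-1|^2 + 1*|1|^2 + 1*|-1|^2 + 1*|1|^2 + 1*|-1|^2]
  = (1/6)[(1) + (1) + (1) + (1) + (1) + (1)] = 6/6 = 1.
(Exp terms are combined using exp(i*s)*conj(exp(i*t)) = exp(i*(s-t)), and sums of them are collapsed using the identity that for every m > 1 the m distinct m-th roots of unity sum to 0, e.g. 1 + exp(2*I*pi/3) + exp(-2*I*pi/3) = 0.)
A character is irreducible iff <chi, chi> = 1, so this representation is irreducible.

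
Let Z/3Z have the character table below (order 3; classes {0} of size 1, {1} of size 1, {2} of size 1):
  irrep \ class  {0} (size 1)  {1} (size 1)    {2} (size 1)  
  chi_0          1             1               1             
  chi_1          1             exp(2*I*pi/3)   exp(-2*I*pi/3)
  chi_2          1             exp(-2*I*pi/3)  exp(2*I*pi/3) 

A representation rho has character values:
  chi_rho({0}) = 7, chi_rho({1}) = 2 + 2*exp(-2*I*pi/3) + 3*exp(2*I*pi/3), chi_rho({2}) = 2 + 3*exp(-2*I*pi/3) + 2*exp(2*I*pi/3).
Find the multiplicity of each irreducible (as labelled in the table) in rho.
Multiplicities: chi_0: 2, chi_1: 3, chi_2: 2.

Solution. Use <chi_rho, chi> = (1/|G|) sum_C |C| * chi_rho(C) * conj(chi(C)) with |G| = 3 for each irreducible chi in the table:
  <chi_rho, chi_0> = (1/3)[1*(7)*conj(1) + 1*(2 + 2*exp(-2*I*pi/3) + 3*exp(2*I*pi/3))*conj(1) + 1*(2 + 3*exp(-2*I*pi/3) + 2*exp(2*I*pi/3))*conj(1)]
      = (1/3)[(7) + (2 + 2*exp(-2*I*pi/3) + 3*exp(2*I*pi/3)) + (2 + 3*exp(-2*I*pi/3) + 2*exp(2*I*pi/3))] = 6/3 = 2
  <chi_rho, chi_1> = (1/3)[1*(7)*conj(1) + 1*(2 + 2*exp(-2*I*pi/3) + 3*exp(2*I*pi/3))*conj(exp(2*I*pi/3)) + 1*(2 + 3*exp(-2*I*pi/3) + 2*exp(2*I*pi/3))*conj(exp(-2*I*pi/3))]
      = (1/3)[(7) + (1) + (1)] = 9/3 = 3
  <chi_rho, chi_2> = (1/3)[1*(7)*conj(1) + 1*(2 + 2*exp(-2*I*pi/3) + 3*exp(2*I*pi/3))*conj(exp(-2*I*pi/3)) + 1*(2 + 3*exp(-2*I*pi/3) + 2*exp(2*I*pi/3))*conj(exp(2*I*pi/3))]
      = (1/3)[(7) + (2 + 3*exp(-2*I*pi/3) + 2*exp(2*I*pi/3)) + (2 + 2*exp(-2*I*pi/3) + 3*exp(2*I*pi/3))] = 6/3 = 2
(Exp terms are combined using exp(i*s)*conj(exp(i*t)) = exp(i*(s-t)), and sums of them are collapsed using the identity that for every m > 1 the m distinct m-th roots of unity sum to 0, e.g. 1 + exp(2*I*pi/3) + exp(-2*I*pi/3) = 0.)
Dimension check: dim(rho) = sum (mult * dim) = 2*1 + 3*1 + 2*1 = 7 = chi_rho(e) = 7.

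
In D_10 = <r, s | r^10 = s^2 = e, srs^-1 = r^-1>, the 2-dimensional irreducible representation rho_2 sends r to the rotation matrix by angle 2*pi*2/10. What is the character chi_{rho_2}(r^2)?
chi_{rho_2}(r^2) = 2*cos(2*pi*2*2/10) = -sqrt(5)/2 - 1/2

Reasoning: rho_2(r^2) is rotation by angle 2*pi*2*2/10, whose trace is 2*cos(2*pi*2*2/10) = -sqrt(5)/2 - 1/2.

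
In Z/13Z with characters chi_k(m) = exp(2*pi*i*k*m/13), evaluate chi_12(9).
chi_12(9) = zeta_13^108 = exp(8*I*pi/13)

Why: chi_12(9) = zeta_13^(12*9) = zeta_13^108. Since zeta_13^13 = 1, this equals zeta_13^4 = exp(2*pi*i*4/13) = exp(8*I*pi/13).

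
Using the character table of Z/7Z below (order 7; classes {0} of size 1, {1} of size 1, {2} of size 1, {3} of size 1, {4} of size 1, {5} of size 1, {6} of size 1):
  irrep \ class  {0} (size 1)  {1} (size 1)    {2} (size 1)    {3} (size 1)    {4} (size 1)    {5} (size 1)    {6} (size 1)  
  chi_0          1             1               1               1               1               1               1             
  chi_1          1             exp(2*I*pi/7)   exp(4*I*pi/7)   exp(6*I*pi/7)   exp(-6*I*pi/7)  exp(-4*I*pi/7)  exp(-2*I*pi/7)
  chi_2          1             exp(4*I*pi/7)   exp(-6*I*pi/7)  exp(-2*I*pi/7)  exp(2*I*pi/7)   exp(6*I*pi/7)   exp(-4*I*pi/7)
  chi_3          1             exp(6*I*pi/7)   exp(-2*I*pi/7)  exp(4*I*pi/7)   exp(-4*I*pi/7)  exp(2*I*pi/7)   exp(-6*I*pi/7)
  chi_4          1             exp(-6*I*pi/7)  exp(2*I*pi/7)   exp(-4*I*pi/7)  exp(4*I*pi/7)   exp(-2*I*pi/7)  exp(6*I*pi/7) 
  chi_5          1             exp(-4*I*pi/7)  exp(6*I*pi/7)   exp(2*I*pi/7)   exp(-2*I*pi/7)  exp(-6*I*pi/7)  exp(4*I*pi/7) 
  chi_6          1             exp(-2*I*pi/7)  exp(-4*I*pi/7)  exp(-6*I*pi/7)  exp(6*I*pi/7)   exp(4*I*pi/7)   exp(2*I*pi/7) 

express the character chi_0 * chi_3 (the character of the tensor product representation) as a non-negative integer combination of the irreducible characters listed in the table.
chi_0 tensor chi_3 = chi_3 (all other irreducibles have multiplicity 0).

Proof sketch: The character of a tensor product is the pointwise product (chi_0 * chi_3)(C) = chi_0(C) * chi_3(C):
  {0}: (1)*(1), {1}: (1)*(exp(6*I*pi/7)), {2}: (1)*(exp(-2*I*pi/7)), {3}: (1)*(exp(4*I*pi/7)), {4}: (1)*(exp(-4*I*pi/7)), {5}: (1)*(exp(2*I*pi/7)), {6}: (1)*(exp(-6*I*pi/7))
so (chi_0 * chi_3) takes values
  {0} -> 1, {1} -> exp(6*I*pi/7), {2} -> exp(-2*I*pi/7), {3} -> exp(4*I*pi/7), {4} -> exp(-4*I*pi/7), {5} -> exp(2*I*pi/7), {6} -> exp(-6*I*pi/7).
Now take the inner product of this character with each irreducible chi from the table, <chi_0*chi_3, chi> = (1/7) sum_C |C| (chi_0*chi_3)(C) conj(chi(C)):
  <chi_0*chi_3, chi_0> = (1/7)[1*(1)*conj(1) + 1*(exp(6*I*pi/7))*conj(1) + 1*(exp(-2*I*pi/7))*conj(1) + 1*(exp(4*I*pi/7))*conj(1) + 1*(exp(-4*I*pi/7))*conj(1) + 1*(exp(2*I*pi/7))*conj(1) + 1*(exp(-6*I*pi/7))*conj(1)]
      = (1/7)[(1) + (exp(6*I*pi/7)) + (exp(-2*I*pi/7)) + (exp(4*I*pi/7)) + (exp(-4*I*pi/7)) + (exp(2*I*pi/7)) + (exp(-6*I*pi/7))] = 0/7 = 0
  <chi_0*chi_3, chi_1> = (1/7)[1*(1)*conj(1) + 1*(exp(6*I*pi/7))*conj(exp(2*I*pi/7)) + 1*(exp(-2*I*pi/7))*conj(exp(4*I*pi/7)) + 1*(exp(4*I*pi/7))*conj(exp(6*I*pi/7)) + 1*(exp(-4*I*pi/7))*conj(exp(-6*I*pi/7)) + 1*(exp(2*I*pi/7))*conj(exp(-4*I*pi/7)) + 1*(exp(-6*I*pi/7))*conj(exp(-2*I*pi/7))]
      = (1/7)[(1) + (exp(4*I*pi/7)) + (exp(-6*I*pi/7)) + (exp(-2*I*pi/7)) + (exp(2*I*pi/7)) + (exp(6*I*pi/7)) + (exp(-4*I*pi/7))] = 0/7 = 0
  <chi_0*chi_3, chi_2> = (1/7)[1*(1)*conj(1) + 1*(exp(6*I*pi/7))*conj(exp(4*I*pi/7)) + 1*(exp(-2*I*pi/7))*conj(exp(-6*I*pi/7)) + 1*(exp(4*I*pi/7))*conj(exp(-2*I*pi/7)) + 1*(exp(-4*I*pi/7))*conj(exp(2*I*pi/7)) + 1*(exp(2*I*pi/7))*conj(exp(6*I*pi/7)) + 1*(exp(-6*I*pi/7))*conj(exp(-4*I*pi/7))]
      = (1/7)[(1) + (exp(2*I*pi/7)) + (exp(4*I*pi/7)) + (exp(6*I*pi/7)) + (exp(-6*I*pi/7)) + (exp(-4*I*pi/7)) + (exp(-2*I*pi/7))] = 0/7 = 0
  <chi_0*chi_3, chi_3> = (1/7)[1*(1)*conj(1) + 1*(exp(6*I*pi/7))*conj(exp(6*I*pi/7)) + 1*(exp(-2*I*pi/7))*conj(exp(-2*I*pi/7)) + 1*(exp(4*I*pi/7))*conj(exp(4*I*pi/7)) + 1*(exp(-4*I*pi/7))*conj(exp(-4*I*pi/7)) + 1*(exp(2*I*pi/7))*conj(exp(2*I*pi/7)) + 1*(exp(-6*I*pi/7))*conj(exp(-6*I*pi/7))]
      = (1/7)[(1) + (1) + (1) + (1) + (1) + (1) + (1)] = 7/7 = 1
  <chi_0*chi_3, chi_4> = (1/7)[1*(1)*conj(1) + 1*(exp(6*I*pi/7))*conj(exp(-6*I*pi/7)) + 1*(exp(-2*I*pi/7))*conj(exp(2*I*pi/7)) + 1*(exp(4*I*pi/7))*conj(exp(-4*I*pi/7)) + 1*(exp(-4*I*pi/7))*conj(exp(4*I*pi/7)) + 1*(exp(2*I*pi/7))*conj(exp(-2*I*pi/7)) + 1*(exp(-6*I*pi/7))*conj(exp(6*I*pi/7))]
      = (1/7)[(1) + (exp(-2*I*pi/7)) + (exp(-4*I*pi/7)) + (exp(-6*I*pi/7)) + (exp(6*I*pi/7)) + (exp(4*I*pi/7)) + (exp(2*I*pi/7))] = 0/7 = 0
  <chi_0*chi_3, chi_5> = (1/7)[1*(1)*conj(1) + 1*(exp(6*I*pi/7))*conj(exp(-4*I*pi/7)) + 1*(exp(-2*I*pi/7))*conj(exp(6*I*pi/7)) + 1*(exp(4*I*pi/7))*conj(exp(2*I*pi/7)) + 1*(exp(-4*I*pi/7))*conj(exp(-2*I*pi/7)) + 1*(exp(2*I*pi/7))*conj(exp(-6*I*pi/7)) + 1*(exp(-6*I*pi/7))*conj(exp(4*I*pi/7))]
      = (1/7)[(1) + (exp(-4*I*pi/7)) + (exp(6*I*pi/7)) + (exp(2*I*pi/7)) + (exp(-2*I*pi/7)) + (exp(-6*I*pi/7)) + (exp(4*I*pi/7))] = 0/7 = 0
  <chi_0*chi_3, chi_6> = (1/7)[1*(1)*conj(1) + 1*(exp(6*I*pi/7))*conj(exp(-2*I*pi/7)) + 1*(exp(-2*I*pi/7))*conj(exp(-4*I*pi/7)) + 1*(exp(4*I*pi/7))*conj(exp(-6*I*pi/7)) + 1*(exp(-4*I*pi/7))*conj(exp(6*I*pi/7)) + 1*(exp(2*I*pi/7))*conj(exp(4*I*pi/7)) + 1*(exp(-6*I*pi/7))*conj(exp(2*I*pi/7))]
      = (1/7)[(1) + (exp(-6*I*pi/7)) + (exp(2*I*pi/7)) + (exp(-4*I*pi/7)) + (exp(4*I*pi/7)) + (exp(-2*I*pi/7)) + (exp(6*I*pi/7))] = 0/7 = 0
(Exp terms are combined using exp(i*s)*conj(exp(i*t)) = exp(i*(s-t)), and sums of them are collapsed using the identity that for every m > 1 the m distinct m-th roots of unity sum to 0, e.g. 1 + exp(2*I*pi/3) + exp(-2*I*pi/3) = 0.)
Hence the multiplicities are chi_3: 1. Dimension check: dim(chi_0)*dim(chi_3) = 1*1 = 1 and sum (mult * dim) = 1*1 = 1.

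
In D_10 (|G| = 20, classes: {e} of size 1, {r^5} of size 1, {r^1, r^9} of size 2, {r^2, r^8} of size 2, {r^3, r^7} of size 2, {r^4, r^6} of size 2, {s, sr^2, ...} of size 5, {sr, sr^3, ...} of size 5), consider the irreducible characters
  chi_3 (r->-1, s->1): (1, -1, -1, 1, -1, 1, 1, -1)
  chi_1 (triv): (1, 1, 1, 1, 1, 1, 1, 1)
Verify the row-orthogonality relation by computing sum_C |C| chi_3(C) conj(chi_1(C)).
Sum = 0; so <chi_3, chi_1> = 0 (distinct irreducibles are orthogonal).

Argument: Compute term by term over conjugacy classes (|C| * chi_3(C) * conj(chi_1(C))):
  1*(1)*conj(1) + 1*(-1)*conj(1) + 2*(-1)*conj(1) + 2*(1)*conj(1) + 2*(-1)*conj(1) + 2*(1)*conj(1) + 5*(1)*conj(1) + 5*(-1)*conj(1)
  = (1) + (-1) + (-2) + (2) + (-2) + (2) + (5) + (-5)
  = 0.
Dividing by |G| = 20 gives 0/20 = 0, matching the row-orthogonality relation <chi_3, chi_1> = [chi_3 = chi_1].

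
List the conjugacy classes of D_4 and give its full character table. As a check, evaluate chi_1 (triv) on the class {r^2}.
Conjugacy classes: {e} of size 1, {r^2} of size 1, {r^1, r^3} of size 2, {s, sr^2, ...} of size 2, {sr, sr^3, ...} of size 2.
Character table:
  irrep \ class              {e} (size 1)  {r^2} (size 1)  {r^1, r^3} (size 2)  {s, sr^2, ...} (size 2)  {sr, sr^3, ...} (size 2)
  chi_1 (triv)               1             1               1                    1                        1                       
  chi_2 (sign: r->1, s->-1)  1             1               1                    -1                       -1                      
  chi_3 (r->-1, s->1)        1             1               -1                   1                        -1                      
  chi_4 (r->-1, s->-1)       1             1               -1                   -1                       1                       
  chi_5 (2d, j=1)            2             -2              0                    0                        0                       

Spot check: chi_1 (triv) on {r^2} = 1.

Working: D_4 has order 2*4 = 8 with 5 conjugacy classes, hence 5 irreducibles. Sum of squared dims 1 + 1 + 1 + 1 + 4 = 8 = |G|. Linear characters come from the abelianisation; the 2-dimensional irreps have character r^k -> 2*cos(2*pi*j*k/4), reflections -> 0.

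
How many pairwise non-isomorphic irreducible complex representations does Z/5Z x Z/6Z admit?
30

The number of irreducible complex representations of a finite group equals its number of conjugacy classes. Z/5Z x Z/6Z is abelian of order 30, so every element is its own conjugacy class: 30 classes, so Z/5Z x Z/6Z (order 30) has exactly 30 irreducible complex representations.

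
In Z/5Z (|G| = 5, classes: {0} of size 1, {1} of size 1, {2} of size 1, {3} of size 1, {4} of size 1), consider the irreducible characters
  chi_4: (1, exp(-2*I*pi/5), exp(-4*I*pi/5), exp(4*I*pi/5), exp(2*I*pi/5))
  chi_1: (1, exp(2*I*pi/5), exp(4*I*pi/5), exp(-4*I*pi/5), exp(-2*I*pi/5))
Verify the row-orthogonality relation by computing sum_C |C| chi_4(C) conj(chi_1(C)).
Sum = 0; so <chi_4, chi_1> = 0 (distinct irreducibles are orthogonal).

Explanation: Compute term by term over conjugacy classes (|C| * chi_4(C) * conj(chi_1(C))):
  1*(1)*conj(1) + 1*(exp(-2*I*pi/5))*conj(exp(2*I*pi/5)) + 1*(exp(-4*I*pi/5))*conj(exp(4*I*pi/5)) + 1*(exp(4*I*pi/5))*conj(exp(-4*I*pi/5)) + 1*(exp(2*I*pi/5))*conj(exp(-2*I*pi/5))
  = (1) + (exp(-4*I*pi/5)) + (exp(2*I*pi/5)) + (exp(-2*I*pi/5)) + (exp(4*I*pi/5))
  = 0.
(Exp terms are combined using exp(i*s)*conj(exp(i*t)) = exp(i*(s-t)), and sums of them are collapsed using the identity that for every m > 1 the m distinct m-th roots of unity sum to 0, e.g. 1 + exp(2*I*pi/3) + exp(-2*I*pi/3) = 0.)
Dividing by |G| = 5 gives 0/5 = 0, matching the row-orthogonality relation <chi_4, chi_1> = [chi_4 = chi_1].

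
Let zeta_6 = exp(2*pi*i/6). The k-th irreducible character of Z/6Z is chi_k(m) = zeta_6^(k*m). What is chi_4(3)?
chi_4(3) = zeta_6^12 = 1

Reasoning: chi_4(3) = zeta_6^(4*3) = zeta_6^12. Since zeta_6^6 = 1, this equals zeta_6^0 = exp(2*pi*i*0/6) = 1.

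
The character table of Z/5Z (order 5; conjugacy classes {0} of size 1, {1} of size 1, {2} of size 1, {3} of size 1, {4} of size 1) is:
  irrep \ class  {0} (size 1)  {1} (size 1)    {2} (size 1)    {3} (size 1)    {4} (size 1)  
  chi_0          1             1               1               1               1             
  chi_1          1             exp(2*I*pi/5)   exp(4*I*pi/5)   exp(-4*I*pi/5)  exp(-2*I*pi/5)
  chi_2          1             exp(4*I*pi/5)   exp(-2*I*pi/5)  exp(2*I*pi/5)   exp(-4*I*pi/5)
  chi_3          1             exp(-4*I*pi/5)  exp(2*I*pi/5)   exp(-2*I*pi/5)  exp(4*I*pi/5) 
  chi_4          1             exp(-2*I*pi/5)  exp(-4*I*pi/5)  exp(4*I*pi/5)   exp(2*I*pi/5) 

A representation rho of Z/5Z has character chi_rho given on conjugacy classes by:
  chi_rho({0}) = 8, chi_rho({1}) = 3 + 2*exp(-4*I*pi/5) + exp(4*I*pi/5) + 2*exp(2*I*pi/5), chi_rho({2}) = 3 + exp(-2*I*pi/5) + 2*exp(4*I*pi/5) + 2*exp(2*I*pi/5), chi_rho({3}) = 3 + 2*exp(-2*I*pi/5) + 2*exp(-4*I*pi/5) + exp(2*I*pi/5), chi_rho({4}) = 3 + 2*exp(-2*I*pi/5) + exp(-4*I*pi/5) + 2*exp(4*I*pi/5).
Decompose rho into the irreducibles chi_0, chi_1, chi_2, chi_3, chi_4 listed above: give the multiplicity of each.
Multiplicities: chi_0: 3, chi_1: 2, chi_2: 1, chi_3: 2, chi_4: 0.

Argument: Use <chi_rho, chi> = (1/|G|) sum_C |C| * chi_rho(C) * conj(chi(C)) with |G| = 5 for each irreducible chi in the table:
  <chi_rho, chi_0> = (1/5)[1*(8)*conj(1) + 1*(3 + 2*exp(-4*I*pi/5) + exp(4*I*pi/5) + 2*exp(2*I*pi/5))*conj(1) + 1*(3 + exp(-2*I*pi/5) + 2*exp(4*I*pi/5) + 2*exp(2*I*pi/5))*conj(1) + 1*(3 + 2*exp(-2*I*pi/5) + 2*exp(-4*I*pi/5) + exp(2*I*pi/5))*conj(1) + 1*(3 + 2*exp(-2*I*pi/5) + exp(-4*I*pi/5) + 2*exp(4*I*pi/5))*conj(1)]
      = (1/5)[(8) + (3 + 2*exp(-4*I*pi/5) + exp(4*I*pi/5) + 2*exp(2*I*pi/5)) + (3 + exp(-2*I*pi/5) + 2*exp(4*I*pi/5) + 2*exp(2*I*pi/5)) + (3 + 2*exp(-2*I*pi/5) + 2*exp(-4*I*pi/5) + exp(2*I*pi/5)) + (3 + 2*exp(-2*I*pi/5) + exp(-4*I*pi/5) + 2*exp(4*I*pi/5))] = 15/5 = 3
  <chi_rho, chi_1> = (1/5)[1*(8)*conj(1) + 1*(3 + 2*exp(-4*I*pi/5) + exp(4*I*pi/5) + 2*exp(2*I*pi/5))*conj(exp(2*I*pi/5)) + 1*(3 + exp(-2*I*pi/5) + 2*exp(4*I*pi/5) + 2*exp(2*I*pi/5))*conj(exp(4*I*pi/5)) + 1*(3 + 2*exp(-2*I*pi/5) + 2*exp(-4*I*pi/5) + exp(2*I*pi/5))*conj(exp(-4*I*pi/5)) + 1*(3 + 2*exp(-2*I*pi/5) + exp(-4*I*pi/5) + 2*exp(4*I*pi/5))*conj(exp(-2*I*pi/5))]
      = (1/5)[(8) + (2 + 3*exp(-2*I*pi/5) + exp(2*I*pi/5) + 2*exp(4*I*pi/5)) + (2 + 2*exp(-2*I*pi/5) + 3*exp(-4*I*pi/5) + exp(4*I*pi/5)) + (2 + exp(-4*I*pi/5) + 3*exp(4*I*pi/5) + 2*exp(2*I*pi/5)) + (2 + 2*exp(-4*I*pi/5) + exp(-2*I*pi/5) + 3*exp(2*I*pi/5))] = 10/5 = 2
  <chi_rho, chi_2> = (1/5)[1*(8)*conj(1) + 1*(3 + 2*exp(-4*I*pi/5) + exp(4*I*pi/5) + 2*exp(2*I*pi/5))*conj(exp(4*I*pi/5)) + 1*(3 + exp(-2*I*pi/5) + 2*exp(4*I*pi/5) + 2*exp(2*I*pi/5))*conj(exp(-2*I*pi/5)) + 1*(3 + 2*exp(-2*I*pi/5) + 2*exp(-4*I*pi/5) + exp(2*I*pi/5))*conj(exp(2*I*pi/5)) + 1*(3 + 2*exp(-2*I*pi/5) + exp(-4*I*pi/5) + 2*exp(4*I*pi/5))*conj(exp(-4*I*pi/5))]
      = (1/5)[(8) + (1 + 2*exp(-2*I*pi/5) + 3*exp(-4*I*pi/5) + 2*exp(2*I*pi/5)) + (1 + 2*exp(-4*I*pi/5) + 2*exp(4*I*pi/5) + 3*exp(2*I*pi/5)) + (1 + 3*exp(-2*I*pi/5) + 2*exp(-4*I*pi/5) + 2*exp(4*I*pi/5)) + (1 + 2*exp(-2*I*pi/5) + 3*exp(4*I*pi/5) + 2*exp(2*I*pi/5))] = 5/5 = 1
  <chi_rho, chi_3> = (1/5)[1*(8)*conj(1) + 1*(3 + 2*exp(-4*I*pi/5) + exp(4*I*pi/5) + 2*exp(2*I*pi/5))*conj(exp(-4*I*pi/5)) + 1*(3 + exp(-2*I*pi/5) + 2*exp(4*I*pi/5) + 2*exp(2*I*pi/5))*conj(exp(2*I*pi/5)) + 1*(3 + 2*exp(-2*I*pi/5) + 2*exp(-4*I*pi/5) + exp(2*I*pi/5))*conj(exp(-2*I*pi/5)) + 1*(3 + 2*exp(-2*I*pi/5) + exp(-4*I*pi/5) + 2*exp(4*I*pi/5))*conj(exp(4*I*pi/5))]
      = (1/5)[(8) + (2 + 2*exp(-4*I*pi/5) + exp(-2*I*pi/5) + 3*exp(4*I*pi/5)) + (2 + 3*exp(-2*I*pi/5) + exp(-4*I*pi/5) + 2*exp(2*I*pi/5)) + (2 + 2*exp(-2*I*pi/5) + exp(4*I*pi/5) + 3*exp(2*I*pi/5)) + (2 + 3*exp(-4*I*pi/5) + exp(2*I*pi/5) + 2*exp(4*I*pi/5))] = 10/5 = 2
  <chi_rho, chi_4> = (1/5)[1*(8)*conj(1) + 1*(3 + 2*exp(-4*I*pi/5) + exp(4*I*pi/5) + 2*exp(2*I*pi/5))*conj(exp(-2*I*pi/5)) + 1*(3 + exp(-2*I*pi/5) + 2*exp(4*I*pi/5) + 2*exp(2*I*pi/5))*conj(exp(-4*I*pi/5)) + 1*(3 + 2*exp(-2*I*pi/5) + 2*exp(-4*I*pi/5) + exp(2*I*pi/5))*conj(exp(4*I*pi/5)) + 1*(3 + 2*exp(-2*I*pi/5) + exp(-4*I*pi/5) + 2*exp(4*I*pi/5))*conj(exp(2*I*pi/5))]
      = (1/5)[(8) + (2*exp(-2*I*pi/5) + exp(-4*I*pi/5) + 2*exp(4*I*pi/5) + 3*exp(2*I*pi/5)) + (2*exp(-2*I*pi/5) + 2*exp(-4*I*pi/5) + exp(2*I*pi/5) + 3*exp(4*I*pi/5)) + (3*exp(-4*I*pi/5) + exp(-2*I*pi/5) + 2*exp(4*I*pi/5) + 2*exp(2*I*pi/5)) + (3*exp(-2*I*pi/5) + 2*exp(-4*I*pi/5) + exp(4*I*pi/5) + 2*exp(2*I*pi/5))] = 0/5 = 0
(Exp terms are combined using exp(i*s)*conj(exp(i*t)) = exp(i*(s-t)), and sums of them are collapsed using the identity that for every m > 1 the m distinct m-th roots of unity sum to 0, e.g. 1 + exp(2*I*pi/3) + exp(-2*I*pi/3) = 0.)
Dimension check: dim(rho) = sum (mult * dim) = 3*1 + 2*1 + 1*1 + 2*1 + 0*1 = 8 = chi_rho(e) = 8.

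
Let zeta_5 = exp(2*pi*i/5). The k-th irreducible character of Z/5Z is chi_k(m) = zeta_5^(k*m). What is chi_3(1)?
chi_3(1) = zeta_5^3 = exp(-4*I*pi/5)

Why: chi_3(1) = zeta_5^(3*1) = zeta_5^3. Since zeta_5^5 = 1, this equals zeta_5^3 = exp(2*pi*i*3/5) = exp(-4*I*pi/5).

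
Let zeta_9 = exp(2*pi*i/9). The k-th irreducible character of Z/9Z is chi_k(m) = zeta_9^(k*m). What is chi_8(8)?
chi_8(8) = zeta_9^64 = exp(2*I*pi/9)

Argument: chi_8(8) = zeta_9^(8*8) = zeta_9^64. Since zeta_9^9 = 1, this equals zeta_9^1 = exp(2*pi*i*1/9) = exp(2*I*pi/9).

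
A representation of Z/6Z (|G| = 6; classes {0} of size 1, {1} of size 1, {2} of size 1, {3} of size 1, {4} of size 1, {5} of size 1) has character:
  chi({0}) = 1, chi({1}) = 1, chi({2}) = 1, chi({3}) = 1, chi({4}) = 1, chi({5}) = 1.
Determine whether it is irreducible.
Irreducible: <chi, chi> = 1.

Working: <chi, chi> = (1/|G|) sum_C |C| * |chi(C)|^2 = (1/6)[1*|1|^2 + 1*|1|^2 + 1*|1|^2 + 1*|1|^2 + 1*|1|^2 + 1*|1|^2]
  = (1/6)[(1) + (1) + (1) + (1) + (1) + (1)] = 6/6 = 1.
(Exp terms are combined using exp(i*s)*conj(exp(i*t)) = exp(i*(s-t)), and sums of them are collapsed using the identity that for every m > 1 the m distinct m-th roots of unity sum to 0, e.g. 1 + exp(2*I*pi/3) + exp(-2*I*pi/3) = 0.)
A character is irreducible iff <chi, chi> = 1, so this representation is irreducible.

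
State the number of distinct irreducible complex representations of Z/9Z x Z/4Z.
36

Solution. The number of irreducible complex representations of a finite group equals its number of conjugacy classes. Z/9Z x Z/4Z is abelian of order 36, so every element is its own conjugacy class: 36 classes, so Z/9Z x Z/4Z (order 36) has exactly 36 irreducible complex representations.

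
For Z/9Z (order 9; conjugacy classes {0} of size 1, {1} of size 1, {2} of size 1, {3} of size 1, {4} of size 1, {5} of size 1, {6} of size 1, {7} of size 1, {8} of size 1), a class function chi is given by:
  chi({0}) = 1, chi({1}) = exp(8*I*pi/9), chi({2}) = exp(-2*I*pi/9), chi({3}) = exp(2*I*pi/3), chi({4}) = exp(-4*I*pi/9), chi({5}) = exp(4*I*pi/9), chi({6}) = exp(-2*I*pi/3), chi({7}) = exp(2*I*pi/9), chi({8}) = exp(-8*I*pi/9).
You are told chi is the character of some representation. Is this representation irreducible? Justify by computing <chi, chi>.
Irreducible: <chi, chi> = 1.

Reasoning: <chi, chi> = (1/|G|) sum_C |C| * |chi(C)|^2 = (1/9)[1*|1|^2 + 1*|exp(8*I*pi/9)|^2 + 1*|exp(-2*I*pi/9)|^2 + 1*|exp(2*I*pi/3)|^2 + 1*|exp(-4*I*pi/9)|^2 + 1*|exp(4*I*pi/9)|^2 + 1*|exp(-2*I*pi/3)|^2 + 1*|exp(2*I*pi/9)|^2 + 1*|exp(-8*I*pi/9)|^2]
  = (1/9)[(1) + (1) + (1) + (1) + (1) + (1) + (1) + (1) + (1)] = 9/9 = 1.
(Exp terms are combined using exp(i*s)*conj(exp(i*t)) = exp(i*(s-t)), and sums of them are collapsed using the identity that for every m > 1 the m distinct m-th roots of unity sum to 0, e.g. 1 + exp(2*I*pi/3) + exp(-2*I*pi/3) = 0.)
A character is irreducible iff <chi, chi> = 1, so this representation is irreducible.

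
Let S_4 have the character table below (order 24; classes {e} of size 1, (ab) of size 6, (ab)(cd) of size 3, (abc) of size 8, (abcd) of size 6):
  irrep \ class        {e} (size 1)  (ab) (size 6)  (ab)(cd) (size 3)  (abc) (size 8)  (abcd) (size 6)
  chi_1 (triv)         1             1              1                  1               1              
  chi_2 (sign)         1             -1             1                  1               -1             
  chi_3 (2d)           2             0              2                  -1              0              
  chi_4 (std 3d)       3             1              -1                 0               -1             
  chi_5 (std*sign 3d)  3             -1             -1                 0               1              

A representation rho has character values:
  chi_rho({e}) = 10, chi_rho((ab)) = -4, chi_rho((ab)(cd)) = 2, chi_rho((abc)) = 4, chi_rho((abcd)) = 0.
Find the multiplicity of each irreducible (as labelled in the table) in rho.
Multiplicities: chi_1: 1, chi_2: 3, chi_3: 0, chi_4: 0, chi_5: 2.

Explanation: Use <chi_rho, chi> = (1/|G|) sum_C |C| * chi_rho(C) * conj(chi(C)) with |G| = 24 for each irreducible chi in the table:
  <chi_rho, chi_1> = (1/24)[1*(10)*conj(1) + 6*(-4)*conj(1) + 3*(2)*conj(1) + 8*(4)*conj(1) + 6*(0)*conj(1)]
      = (1/24)[(10) + (-24) + (6) + (32) + (0)] = 24/24 = 1
  <chi_rho, chi_2> = (1/24)[1*(10)*conj(1) + 6*(-4)*conj(-1) + 3*(2)*conj(1) + 8*(4)*conj(1) + 6*(0)*conj(-1)]
      = (1/24)[(10) + (24) + (6) + (32) + (0)] = 72/24 = 3
  <chi_rho, chi_3> = (1/24)[1*(10)*conj(2) + 6*(-4)*conj(0) + 3*(2)*conj(2) + 8*(4)*conj(-1) + 6*(0)*conj(0)]
      = (1/24)[(20) + (0) + (12) + (-32) + (0)] = 0/24 = 0
  <chi_rho, chi_4> = (1/24)[1*(10)*conj(3) + 6*(-4)*conj(1) + 3*(2)*conj(-1) + 8*(4)*conj(0) + 6*(0)*conj(-1)]
      = (1/24)[(30) + (-24) + (-6) + (0) + (0)] = 0/24 = 0
  <chi_rho, chi_5> = (1/24)[1*(10)*conj(3) + 6*(-4)*conj(-1) + 3*(2)*conj(-1) + 8*(4)*conj(0) + 6*(0)*conj(1)]
      = (1/24)[(30) + (24) + (-6) + (0) + (0)] = 48/24 = 2
Dimension check: dim(rho) = sum (mult * dim) = 1*1 + 3*1 + 0*2 + 0*3 + 2*3 = 10 = chi_rho(e) = 10.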